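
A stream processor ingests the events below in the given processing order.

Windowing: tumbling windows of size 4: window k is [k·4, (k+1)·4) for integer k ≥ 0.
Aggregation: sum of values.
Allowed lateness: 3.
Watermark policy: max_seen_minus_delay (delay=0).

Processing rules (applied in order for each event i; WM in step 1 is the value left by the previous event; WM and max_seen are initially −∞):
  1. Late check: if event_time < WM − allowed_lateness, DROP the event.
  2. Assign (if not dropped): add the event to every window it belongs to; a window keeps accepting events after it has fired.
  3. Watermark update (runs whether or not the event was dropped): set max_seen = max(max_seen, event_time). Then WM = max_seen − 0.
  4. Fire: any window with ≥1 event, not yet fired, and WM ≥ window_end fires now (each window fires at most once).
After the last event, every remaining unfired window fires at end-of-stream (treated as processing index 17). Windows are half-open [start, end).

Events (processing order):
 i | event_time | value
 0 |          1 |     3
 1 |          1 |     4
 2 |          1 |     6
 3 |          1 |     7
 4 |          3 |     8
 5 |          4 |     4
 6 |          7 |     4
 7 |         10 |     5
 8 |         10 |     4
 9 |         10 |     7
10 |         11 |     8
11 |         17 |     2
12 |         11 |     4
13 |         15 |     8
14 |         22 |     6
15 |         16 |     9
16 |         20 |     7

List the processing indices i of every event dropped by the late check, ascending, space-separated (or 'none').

12 15

i=0 t=1 v=3: → [0,4); WM=1
i=1 t=1 v=4: → [0,4); WM=1
i=2 t=1 v=6: → [0,4); WM=1
i=3 t=1 v=7: → [0,4); WM=1
i=4 t=3 v=8: → [0,4); WM=3
i=5 t=4 v=4: → [4,8); WM=4; [0,4) fires=28
i=6 t=7 v=4: → [4,8); WM=7
i=7 t=10 v=5: → [8,12); WM=10; [4,8) fires=8
i=8 t=10 v=4: → [8,12); WM=10
i=9 t=10 v=7: → [8,12); WM=10
i=10 t=11 v=8: → [8,12); WM=11
i=11 t=17 v=2: → [16,20); WM=17; [8,12) fires=24
i=12 t=11 v=4: DROP (t<17-3); WM=17
i=13 t=15 v=8: → [12,16); WM=17; [12,16) fires=8
i=14 t=22 v=6: → [20,24); WM=22; [16,20) fires=2
i=15 t=16 v=9: DROP (t<22-3); WM=22
i=16 t=20 v=7: → [20,24); WM=22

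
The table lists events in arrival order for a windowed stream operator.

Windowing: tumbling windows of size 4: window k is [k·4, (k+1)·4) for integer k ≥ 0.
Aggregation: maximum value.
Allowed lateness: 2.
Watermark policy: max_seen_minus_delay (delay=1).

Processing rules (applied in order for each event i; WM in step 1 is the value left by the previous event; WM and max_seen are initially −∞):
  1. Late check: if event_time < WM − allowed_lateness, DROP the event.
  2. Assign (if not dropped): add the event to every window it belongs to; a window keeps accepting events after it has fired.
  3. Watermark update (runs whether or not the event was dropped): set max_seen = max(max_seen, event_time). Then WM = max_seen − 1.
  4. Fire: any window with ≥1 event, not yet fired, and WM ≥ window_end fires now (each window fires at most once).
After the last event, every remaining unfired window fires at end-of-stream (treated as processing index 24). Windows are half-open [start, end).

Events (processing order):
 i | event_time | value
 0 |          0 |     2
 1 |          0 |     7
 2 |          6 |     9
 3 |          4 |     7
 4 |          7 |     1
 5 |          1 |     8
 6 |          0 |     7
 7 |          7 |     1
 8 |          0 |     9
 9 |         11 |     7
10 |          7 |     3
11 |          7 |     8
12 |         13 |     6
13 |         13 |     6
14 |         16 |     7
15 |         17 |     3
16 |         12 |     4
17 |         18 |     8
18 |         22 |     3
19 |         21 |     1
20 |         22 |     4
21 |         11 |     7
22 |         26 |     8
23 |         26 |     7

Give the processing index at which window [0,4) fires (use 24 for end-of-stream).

i=0 t=0 v=2: → [0,4); WM=-1
i=1 t=0 v=7: → [0,4); WM=-1
i=2 t=6 v=9: → [4,8); WM=5; [0,4) fires=7
i=3 t=4 v=7: → [4,8); WM=5
i=4 t=7 v=1: → [4,8); WM=6
i=5 t=1 v=8: DROP (t<6-2); WM=6
i=6 t=0 v=7: DROP (t<6-2); WM=6
i=7 t=7 v=1: → [4,8); WM=6
i=8 t=0 v=9: DROP (t<6-2); WM=6
i=9 t=11 v=7: → [8,12); WM=10; [4,8) fires=9
i=10 t=7 v=3: DROP (t<10-2); WM=10
i=11 t=7 v=8: DROP (t<10-2); WM=10
i=12 t=13 v=6: → [12,16); WM=12; [8,12) fires=7
i=13 t=13 v=6: → [12,16); WM=12
i=14 t=16 v=7: → [16,20); WM=15
i=15 t=17 v=3: → [16,20); WM=16; [12,16) fires=6
i=16 t=12 v=4: DROP (t<16-2); WM=16
i=17 t=18 v=8: → [16,20); WM=17
i=18 t=22 v=3: → [20,24); WM=21; [16,20) fires=8
i=19 t=21 v=1: → [20,24); WM=21
i=20 t=22 v=4: → [20,24); WM=21
i=21 t=11 v=7: DROP (t<21-2); WM=21
i=22 t=26 v=8: → [24,28); WM=25; [20,24) fires=4
i=23 t=26 v=7: → [24,28); WM=25

2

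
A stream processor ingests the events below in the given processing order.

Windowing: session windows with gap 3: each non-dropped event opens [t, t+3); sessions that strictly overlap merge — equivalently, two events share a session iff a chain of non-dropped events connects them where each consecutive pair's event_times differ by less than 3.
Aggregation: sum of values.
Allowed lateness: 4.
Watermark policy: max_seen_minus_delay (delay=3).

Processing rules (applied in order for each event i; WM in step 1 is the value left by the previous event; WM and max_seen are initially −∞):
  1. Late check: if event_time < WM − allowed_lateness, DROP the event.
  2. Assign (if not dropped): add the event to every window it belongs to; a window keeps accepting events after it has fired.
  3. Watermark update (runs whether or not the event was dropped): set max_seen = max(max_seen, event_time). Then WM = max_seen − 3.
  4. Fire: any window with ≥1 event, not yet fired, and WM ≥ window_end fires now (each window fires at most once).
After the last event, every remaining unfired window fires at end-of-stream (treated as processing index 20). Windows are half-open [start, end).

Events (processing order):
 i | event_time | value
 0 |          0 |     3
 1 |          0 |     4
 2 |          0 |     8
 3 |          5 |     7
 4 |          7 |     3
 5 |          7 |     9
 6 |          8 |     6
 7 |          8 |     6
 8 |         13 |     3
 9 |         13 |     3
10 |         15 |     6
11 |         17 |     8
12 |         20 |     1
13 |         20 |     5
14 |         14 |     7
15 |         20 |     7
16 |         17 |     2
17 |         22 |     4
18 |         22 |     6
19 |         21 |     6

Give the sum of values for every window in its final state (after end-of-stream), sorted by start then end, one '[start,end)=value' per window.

[0,3)=15 [5,11)=31 [13,20)=29 [20,25)=29

i=0 t=0 v=3: → [0,3); WM=-3
i=1 t=0 v=4: → [0,3); WM=-3
i=2 t=0 v=8: → [0,3); WM=-3
i=3 t=5 v=7: → [5,8); WM=2
i=4 t=7 v=3: → [5,10); WM=4
i=5 t=7 v=9: → [5,10); WM=4
i=6 t=8 v=6: → [5,11); WM=5
i=7 t=8 v=6: → [5,11); WM=5
i=8 t=13 v=3: → [13,16); WM=10
i=9 t=13 v=3: → [13,16); WM=10
i=10 t=15 v=6: → [13,18); WM=12
i=11 t=17 v=8: → [13,20); WM=14
i=12 t=20 v=1: → [20,23); WM=17
i=13 t=20 v=5: → [20,23); WM=17
i=14 t=14 v=7: → [13,20); WM=17
i=15 t=20 v=7: → [20,23); WM=17
i=16 t=17 v=2: → [13,20); WM=17
i=17 t=22 v=4: → [20,25); WM=19
i=18 t=22 v=6: → [20,25); WM=19
i=19 t=21 v=6: → [20,25); WM=19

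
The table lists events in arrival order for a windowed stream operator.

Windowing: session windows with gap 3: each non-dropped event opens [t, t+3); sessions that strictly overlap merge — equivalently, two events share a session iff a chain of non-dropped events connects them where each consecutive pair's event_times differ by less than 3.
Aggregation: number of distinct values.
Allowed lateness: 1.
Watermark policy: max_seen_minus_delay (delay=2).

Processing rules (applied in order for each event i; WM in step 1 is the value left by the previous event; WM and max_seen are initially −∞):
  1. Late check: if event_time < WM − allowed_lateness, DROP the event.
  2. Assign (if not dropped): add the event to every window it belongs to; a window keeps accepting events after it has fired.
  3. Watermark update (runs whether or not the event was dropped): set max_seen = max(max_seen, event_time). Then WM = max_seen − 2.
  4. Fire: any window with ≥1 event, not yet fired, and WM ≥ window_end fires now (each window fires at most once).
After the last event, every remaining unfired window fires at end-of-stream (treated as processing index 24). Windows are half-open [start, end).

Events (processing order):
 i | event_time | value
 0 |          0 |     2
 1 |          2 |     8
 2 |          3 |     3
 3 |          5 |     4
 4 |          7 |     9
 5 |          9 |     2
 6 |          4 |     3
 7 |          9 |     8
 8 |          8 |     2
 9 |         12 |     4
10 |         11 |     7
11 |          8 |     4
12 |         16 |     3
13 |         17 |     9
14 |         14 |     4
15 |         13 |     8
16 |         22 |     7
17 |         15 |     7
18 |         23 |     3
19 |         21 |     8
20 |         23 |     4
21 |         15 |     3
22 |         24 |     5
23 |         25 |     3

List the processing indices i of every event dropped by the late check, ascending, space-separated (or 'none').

i=0 t=0 v=2: → [0,3); WM=-2
i=1 t=2 v=8: → [0,5); WM=0
i=2 t=3 v=3: → [0,6); WM=1
i=3 t=5 v=4: → [0,8); WM=3
i=4 t=7 v=9: → [0,10); WM=5
i=5 t=9 v=2: → [0,12); WM=7
i=6 t=4 v=3: DROP (t<7-1); WM=7
i=7 t=9 v=8: → [0,12); WM=7
i=8 t=8 v=2: → [0,12); WM=7
i=9 t=12 v=4: → [12,15); WM=10
i=10 t=11 v=7: → [0,15); WM=10
i=11 t=8 v=4: DROP (t<10-1); WM=10
i=12 t=16 v=3: → [16,19); WM=14
i=13 t=17 v=9: → [16,20); WM=15
i=14 t=14 v=4: → [0,20); WM=15
i=15 t=13 v=8: DROP (t<15-1); WM=15
i=16 t=22 v=7: → [22,25); WM=20
i=17 t=15 v=7: DROP (t<20-1); WM=20
i=18 t=23 v=3: → [22,26); WM=21
i=19 t=21 v=8: → [21,26); WM=21
i=20 t=23 v=4: → [21,26); WM=21
i=21 t=15 v=3: DROP (t<21-1); WM=21
i=22 t=24 v=5: → [21,27); WM=22
i=23 t=25 v=3: → [21,28); WM=23

6 11 15 17 21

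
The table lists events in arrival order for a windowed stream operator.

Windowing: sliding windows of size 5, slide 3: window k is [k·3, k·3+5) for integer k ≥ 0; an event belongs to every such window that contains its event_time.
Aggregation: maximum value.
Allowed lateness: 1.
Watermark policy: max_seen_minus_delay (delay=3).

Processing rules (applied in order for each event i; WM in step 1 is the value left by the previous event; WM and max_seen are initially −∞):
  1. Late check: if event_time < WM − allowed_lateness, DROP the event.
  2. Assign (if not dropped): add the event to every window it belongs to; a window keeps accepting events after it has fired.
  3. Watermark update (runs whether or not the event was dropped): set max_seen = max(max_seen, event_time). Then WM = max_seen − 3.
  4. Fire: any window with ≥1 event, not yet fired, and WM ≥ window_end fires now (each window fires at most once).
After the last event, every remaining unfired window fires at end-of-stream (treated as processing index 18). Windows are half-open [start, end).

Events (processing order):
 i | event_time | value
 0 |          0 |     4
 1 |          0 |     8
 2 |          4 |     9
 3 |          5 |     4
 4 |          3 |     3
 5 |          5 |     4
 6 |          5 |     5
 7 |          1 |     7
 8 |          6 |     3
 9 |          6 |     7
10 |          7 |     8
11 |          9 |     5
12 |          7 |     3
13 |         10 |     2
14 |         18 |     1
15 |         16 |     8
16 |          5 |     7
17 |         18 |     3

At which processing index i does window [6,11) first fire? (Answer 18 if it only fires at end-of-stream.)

14

i=0 t=0 v=4: → [0,5); WM=-3
i=1 t=0 v=8: → [0,5); WM=-3
i=2 t=4 v=9: → [3,8),[0,5); WM=1
i=3 t=5 v=4: → [3,8); WM=2
i=4 t=3 v=3: → [3,8),[0,5); WM=2
i=5 t=5 v=4: → [3,8); WM=2
i=6 t=5 v=5: → [3,8); WM=2
i=7 t=1 v=7: → [0,5); WM=2
i=8 t=6 v=3: → [6,11),[3,8); WM=3
i=9 t=6 v=7: → [6,11),[3,8); WM=3
i=10 t=7 v=8: → [6,11),[3,8); WM=4
i=11 t=9 v=5: → [9,14),[6,11); WM=6; [0,5) fires=9
i=12 t=7 v=3: → [6,11),[3,8); WM=6
i=13 t=10 v=2: → [9,14),[6,11); WM=7
i=14 t=18 v=1: → [18,23),[15,20); WM=15; [3,8) fires=9 [6,11) fires=8 [9,14) fires=5
i=15 t=16 v=8: → [15,20),[12,17); WM=15
i=16 t=5 v=7: DROP (t<15-1); WM=15
i=17 t=18 v=3: → [18,23),[15,20); WM=15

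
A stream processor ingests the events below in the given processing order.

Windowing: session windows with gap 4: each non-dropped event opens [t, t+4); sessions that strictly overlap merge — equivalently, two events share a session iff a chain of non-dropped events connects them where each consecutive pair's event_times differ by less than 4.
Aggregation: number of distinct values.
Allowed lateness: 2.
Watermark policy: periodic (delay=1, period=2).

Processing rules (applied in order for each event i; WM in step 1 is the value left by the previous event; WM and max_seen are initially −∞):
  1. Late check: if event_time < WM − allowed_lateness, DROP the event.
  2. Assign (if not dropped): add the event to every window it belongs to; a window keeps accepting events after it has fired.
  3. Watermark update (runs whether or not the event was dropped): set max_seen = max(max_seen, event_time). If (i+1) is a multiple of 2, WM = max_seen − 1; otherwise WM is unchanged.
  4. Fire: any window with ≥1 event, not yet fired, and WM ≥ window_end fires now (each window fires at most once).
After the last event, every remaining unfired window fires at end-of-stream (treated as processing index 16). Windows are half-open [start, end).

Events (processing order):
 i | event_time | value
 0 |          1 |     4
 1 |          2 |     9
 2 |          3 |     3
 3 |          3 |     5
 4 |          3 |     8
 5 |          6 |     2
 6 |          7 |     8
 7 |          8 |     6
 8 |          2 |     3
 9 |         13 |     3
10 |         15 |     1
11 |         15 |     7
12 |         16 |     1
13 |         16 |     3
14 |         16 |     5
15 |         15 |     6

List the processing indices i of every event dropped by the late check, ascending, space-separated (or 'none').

i=0 t=1 v=4: → [1,5); WM=−∞
i=1 t=2 v=9: → [1,6); WM=1
i=2 t=3 v=3: → [1,7); WM=1
i=3 t=3 v=5: → [1,7); WM=2
i=4 t=3 v=8: → [1,7); WM=2
i=5 t=6 v=2: → [1,10); WM=5
i=6 t=7 v=8: → [1,11); WM=5
i=7 t=8 v=6: → [1,12); WM=7
i=8 t=2 v=3: DROP (t<7-2); WM=7
i=9 t=13 v=3: → [13,17); WM=12
i=10 t=15 v=1: → [13,19); WM=12
i=11 t=15 v=7: → [13,19); WM=14
i=12 t=16 v=1: → [13,20); WM=14
i=13 t=16 v=3: → [13,20); WM=15
i=14 t=16 v=5: → [13,20); WM=15
i=15 t=15 v=6: → [13,20); WM=15

8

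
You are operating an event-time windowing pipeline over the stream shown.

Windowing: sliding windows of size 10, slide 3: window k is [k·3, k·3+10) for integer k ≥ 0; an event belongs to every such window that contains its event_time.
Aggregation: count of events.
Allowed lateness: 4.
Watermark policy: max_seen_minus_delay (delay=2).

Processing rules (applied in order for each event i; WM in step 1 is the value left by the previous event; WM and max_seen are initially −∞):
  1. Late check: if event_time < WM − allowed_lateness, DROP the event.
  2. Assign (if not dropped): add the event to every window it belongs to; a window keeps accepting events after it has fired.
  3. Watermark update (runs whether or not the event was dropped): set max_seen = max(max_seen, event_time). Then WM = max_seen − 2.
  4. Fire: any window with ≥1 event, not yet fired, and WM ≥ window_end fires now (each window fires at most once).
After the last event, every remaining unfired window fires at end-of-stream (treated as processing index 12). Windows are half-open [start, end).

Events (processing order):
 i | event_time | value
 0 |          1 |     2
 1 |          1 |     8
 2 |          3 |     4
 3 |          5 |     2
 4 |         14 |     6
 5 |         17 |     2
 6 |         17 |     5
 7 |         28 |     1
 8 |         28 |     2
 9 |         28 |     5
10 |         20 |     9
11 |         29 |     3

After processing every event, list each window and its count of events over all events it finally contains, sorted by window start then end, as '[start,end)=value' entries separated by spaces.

[0,10)=4 [3,13)=2 [6,16)=1 [9,19)=3 [12,22)=3 [15,25)=2 [21,31)=4 [24,34)=4 [27,37)=4

i=0 t=1 v=2: → [0,10); WM=-1
i=1 t=1 v=8: → [0,10); WM=-1
i=2 t=3 v=4: → [3,13),[0,10); WM=1
i=3 t=5 v=2: → [3,13),[0,10); WM=3
i=4 t=14 v=6: → [12,22),[9,19),[6,16); WM=12; [0,10) fires=4
i=5 t=17 v=2: → [15,25),[12,22),[9,19); WM=15; [3,13) fires=2
i=6 t=17 v=5: → [15,25),[12,22),[9,19); WM=15
i=7 t=28 v=1: → [27,37),[24,34),[21,31); WM=26; [6,16) fires=1 [9,19) fires=3 [12,22) fires=3 [15,25) fires=2
i=8 t=28 v=2: → [27,37),[24,34),[21,31); WM=26
i=9 t=28 v=5: → [27,37),[24,34),[21,31); WM=26
i=10 t=20 v=9: DROP (t<26-4); WM=26
i=11 t=29 v=3: → [27,37),[24,34),[21,31); WM=27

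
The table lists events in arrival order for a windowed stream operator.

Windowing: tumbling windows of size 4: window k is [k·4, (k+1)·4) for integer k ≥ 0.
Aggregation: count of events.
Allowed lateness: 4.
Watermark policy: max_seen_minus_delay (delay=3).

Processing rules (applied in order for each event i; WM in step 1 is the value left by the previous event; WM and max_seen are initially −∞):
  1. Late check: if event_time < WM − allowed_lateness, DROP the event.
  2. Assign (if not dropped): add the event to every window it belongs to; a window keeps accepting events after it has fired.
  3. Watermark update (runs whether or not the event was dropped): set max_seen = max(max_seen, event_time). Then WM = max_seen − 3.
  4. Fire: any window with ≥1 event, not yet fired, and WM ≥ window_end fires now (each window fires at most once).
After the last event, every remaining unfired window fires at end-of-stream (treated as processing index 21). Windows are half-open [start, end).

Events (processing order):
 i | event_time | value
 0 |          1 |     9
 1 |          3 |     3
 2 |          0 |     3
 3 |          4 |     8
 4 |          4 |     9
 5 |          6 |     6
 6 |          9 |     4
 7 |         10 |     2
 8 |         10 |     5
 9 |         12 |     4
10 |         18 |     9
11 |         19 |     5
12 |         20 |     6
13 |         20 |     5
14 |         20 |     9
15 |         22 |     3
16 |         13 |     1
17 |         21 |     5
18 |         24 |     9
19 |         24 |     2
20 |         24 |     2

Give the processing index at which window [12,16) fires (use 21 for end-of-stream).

11

i=0 t=1 v=9: → [0,4); WM=-2
i=1 t=3 v=3: → [0,4); WM=0
i=2 t=0 v=3: → [0,4); WM=0
i=3 t=4 v=8: → [4,8); WM=1
i=4 t=4 v=9: → [4,8); WM=1
i=5 t=6 v=6: → [4,8); WM=3
i=6 t=9 v=4: → [8,12); WM=6; [0,4) fires=3
i=7 t=10 v=2: → [8,12); WM=7
i=8 t=10 v=5: → [8,12); WM=7
i=9 t=12 v=4: → [12,16); WM=9; [4,8) fires=3
i=10 t=18 v=9: → [16,20); WM=15; [8,12) fires=3
i=11 t=19 v=5: → [16,20); WM=16; [12,16) fires=1
i=12 t=20 v=6: → [20,24); WM=17
i=13 t=20 v=5: → [20,24); WM=17
i=14 t=20 v=9: → [20,24); WM=17
i=15 t=22 v=3: → [20,24); WM=19
i=16 t=13 v=1: DROP (t<19-4); WM=19
i=17 t=21 v=5: → [20,24); WM=19
i=18 t=24 v=9: → [24,28); WM=21; [16,20) fires=2
i=19 t=24 v=2: → [24,28); WM=21
i=20 t=24 v=2: → [24,28); WM=21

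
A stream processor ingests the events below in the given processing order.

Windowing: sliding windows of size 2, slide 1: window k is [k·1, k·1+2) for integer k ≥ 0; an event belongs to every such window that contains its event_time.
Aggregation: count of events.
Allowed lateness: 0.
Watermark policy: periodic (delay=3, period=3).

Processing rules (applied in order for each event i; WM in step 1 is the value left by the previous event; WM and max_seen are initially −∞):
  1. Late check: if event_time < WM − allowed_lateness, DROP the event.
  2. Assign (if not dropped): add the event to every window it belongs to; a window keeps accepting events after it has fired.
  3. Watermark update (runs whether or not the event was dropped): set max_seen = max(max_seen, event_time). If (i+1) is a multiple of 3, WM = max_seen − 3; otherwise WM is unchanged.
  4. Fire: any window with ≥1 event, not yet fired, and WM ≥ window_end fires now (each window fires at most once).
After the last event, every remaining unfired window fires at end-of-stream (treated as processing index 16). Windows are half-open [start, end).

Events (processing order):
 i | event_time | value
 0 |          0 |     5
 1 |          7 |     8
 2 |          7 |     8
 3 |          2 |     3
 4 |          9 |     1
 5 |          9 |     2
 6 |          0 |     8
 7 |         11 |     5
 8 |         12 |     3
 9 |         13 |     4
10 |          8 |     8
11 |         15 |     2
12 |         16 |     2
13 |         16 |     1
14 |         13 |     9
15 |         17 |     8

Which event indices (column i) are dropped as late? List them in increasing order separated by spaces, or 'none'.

3 6 10

i=0 t=0 v=5: → [0,2); WM=−∞
i=1 t=7 v=8: → [7,9),[6,8); WM=−∞
i=2 t=7 v=8: → [7,9),[6,8); WM=4; [0,2) fires=1
i=3 t=2 v=3: DROP (t<4-0); WM=4
i=4 t=9 v=1: → [9,11),[8,10); WM=4
i=5 t=9 v=2: → [9,11),[8,10); WM=6
i=6 t=0 v=8: DROP (t<6-0); WM=6
i=7 t=11 v=5: → [11,13),[10,12); WM=6
i=8 t=12 v=3: → [12,14),[11,13); WM=9; [6,8) fires=2 [7,9) fires=2
i=9 t=13 v=4: → [13,15),[12,14); WM=9
i=10 t=8 v=8: DROP (t<9-0); WM=9
i=11 t=15 v=2: → [15,17),[14,16); WM=12; [8,10) fires=2 [9,11) fires=2 [10,12) fires=1
i=12 t=16 v=2: → [16,18),[15,17); WM=12
i=13 t=16 v=1: → [16,18),[15,17); WM=12
i=14 t=13 v=9: → [13,15),[12,14); WM=13; [11,13) fires=2
i=15 t=17 v=8: → [17,19),[16,18); WM=13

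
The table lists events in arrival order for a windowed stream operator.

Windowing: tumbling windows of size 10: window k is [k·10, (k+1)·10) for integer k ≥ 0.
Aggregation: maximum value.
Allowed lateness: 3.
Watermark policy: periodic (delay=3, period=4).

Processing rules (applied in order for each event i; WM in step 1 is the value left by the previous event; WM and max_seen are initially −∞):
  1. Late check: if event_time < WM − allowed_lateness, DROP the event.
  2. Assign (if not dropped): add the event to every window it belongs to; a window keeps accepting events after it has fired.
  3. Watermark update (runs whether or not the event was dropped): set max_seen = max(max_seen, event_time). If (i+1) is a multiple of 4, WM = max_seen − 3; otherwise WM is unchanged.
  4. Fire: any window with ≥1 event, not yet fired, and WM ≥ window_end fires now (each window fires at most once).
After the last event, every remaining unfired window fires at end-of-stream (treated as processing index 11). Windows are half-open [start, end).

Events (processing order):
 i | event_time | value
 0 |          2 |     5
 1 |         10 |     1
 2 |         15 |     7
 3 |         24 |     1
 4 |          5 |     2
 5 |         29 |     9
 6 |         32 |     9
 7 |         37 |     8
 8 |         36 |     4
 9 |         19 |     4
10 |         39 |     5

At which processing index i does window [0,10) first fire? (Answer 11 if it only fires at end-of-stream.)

i=0 t=2 v=5: → [0,10); WM=−∞
i=1 t=10 v=1: → [10,20); WM=−∞
i=2 t=15 v=7: → [10,20); WM=−∞
i=3 t=24 v=1: → [20,30); WM=21; [0,10) fires=5 [10,20) fires=7
i=4 t=5 v=2: DROP (t<21-3); WM=21
i=5 t=29 v=9: → [20,30); WM=21
i=6 t=32 v=9: → [30,40); WM=21
i=7 t=37 v=8: → [30,40); WM=34; [20,30) fires=9
i=8 t=36 v=4: → [30,40); WM=34
i=9 t=19 v=4: DROP (t<34-3); WM=34
i=10 t=39 v=5: → [30,40); WM=34

3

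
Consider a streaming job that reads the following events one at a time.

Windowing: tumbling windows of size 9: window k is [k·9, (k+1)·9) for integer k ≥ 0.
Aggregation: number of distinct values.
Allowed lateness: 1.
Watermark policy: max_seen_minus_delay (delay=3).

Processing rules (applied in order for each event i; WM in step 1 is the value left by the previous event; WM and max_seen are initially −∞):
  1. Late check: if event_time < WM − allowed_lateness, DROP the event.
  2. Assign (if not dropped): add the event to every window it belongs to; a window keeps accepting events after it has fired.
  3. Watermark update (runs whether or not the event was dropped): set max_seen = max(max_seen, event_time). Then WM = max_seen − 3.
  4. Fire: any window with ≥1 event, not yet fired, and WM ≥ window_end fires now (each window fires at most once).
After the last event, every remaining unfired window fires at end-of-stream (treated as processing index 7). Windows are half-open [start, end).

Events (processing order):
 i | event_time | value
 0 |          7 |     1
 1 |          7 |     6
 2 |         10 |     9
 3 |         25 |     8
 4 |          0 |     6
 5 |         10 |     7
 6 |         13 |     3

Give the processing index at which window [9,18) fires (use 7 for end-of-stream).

i=0 t=7 v=1: → [0,9); WM=4
i=1 t=7 v=6: → [0,9); WM=4
i=2 t=10 v=9: → [9,18); WM=7
i=3 t=25 v=8: → [18,27); WM=22; [0,9) fires=2 [9,18) fires=1
i=4 t=0 v=6: DROP (t<22-1); WM=22
i=5 t=10 v=7: DROP (t<22-1); WM=22
i=6 t=13 v=3: DROP (t<22-1); WM=22

3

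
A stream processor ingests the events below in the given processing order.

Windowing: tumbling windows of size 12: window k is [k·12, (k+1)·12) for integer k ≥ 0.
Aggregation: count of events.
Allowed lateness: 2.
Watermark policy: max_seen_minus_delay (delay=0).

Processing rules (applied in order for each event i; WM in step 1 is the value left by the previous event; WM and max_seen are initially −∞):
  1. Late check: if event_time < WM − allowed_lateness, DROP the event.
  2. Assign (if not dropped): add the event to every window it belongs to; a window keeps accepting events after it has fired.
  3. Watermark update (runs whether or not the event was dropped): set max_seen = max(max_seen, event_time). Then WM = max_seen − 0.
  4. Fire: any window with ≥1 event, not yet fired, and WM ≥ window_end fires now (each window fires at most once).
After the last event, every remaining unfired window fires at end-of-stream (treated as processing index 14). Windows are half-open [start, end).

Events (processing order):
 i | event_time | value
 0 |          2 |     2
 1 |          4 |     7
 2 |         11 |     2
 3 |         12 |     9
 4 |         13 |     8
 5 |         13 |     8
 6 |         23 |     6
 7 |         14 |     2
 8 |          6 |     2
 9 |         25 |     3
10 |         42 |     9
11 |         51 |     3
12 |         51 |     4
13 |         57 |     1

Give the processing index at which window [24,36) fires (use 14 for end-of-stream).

i=0 t=2 v=2: → [0,12); WM=2
i=1 t=4 v=7: → [0,12); WM=4
i=2 t=11 v=2: → [0,12); WM=11
i=3 t=12 v=9: → [12,24); WM=12; [0,12) fires=3
i=4 t=13 v=8: → [12,24); WM=13
i=5 t=13 v=8: → [12,24); WM=13
i=6 t=23 v=6: → [12,24); WM=23
i=7 t=14 v=2: DROP (t<23-2); WM=23
i=8 t=6 v=2: DROP (t<23-2); WM=23
i=9 t=25 v=3: → [24,36); WM=25; [12,24) fires=4
i=10 t=42 v=9: → [36,48); WM=42; [24,36) fires=1
i=11 t=51 v=3: → [48,60); WM=51; [36,48) fires=1
i=12 t=51 v=4: → [48,60); WM=51
i=13 t=57 v=1: → [48,60); WM=57

10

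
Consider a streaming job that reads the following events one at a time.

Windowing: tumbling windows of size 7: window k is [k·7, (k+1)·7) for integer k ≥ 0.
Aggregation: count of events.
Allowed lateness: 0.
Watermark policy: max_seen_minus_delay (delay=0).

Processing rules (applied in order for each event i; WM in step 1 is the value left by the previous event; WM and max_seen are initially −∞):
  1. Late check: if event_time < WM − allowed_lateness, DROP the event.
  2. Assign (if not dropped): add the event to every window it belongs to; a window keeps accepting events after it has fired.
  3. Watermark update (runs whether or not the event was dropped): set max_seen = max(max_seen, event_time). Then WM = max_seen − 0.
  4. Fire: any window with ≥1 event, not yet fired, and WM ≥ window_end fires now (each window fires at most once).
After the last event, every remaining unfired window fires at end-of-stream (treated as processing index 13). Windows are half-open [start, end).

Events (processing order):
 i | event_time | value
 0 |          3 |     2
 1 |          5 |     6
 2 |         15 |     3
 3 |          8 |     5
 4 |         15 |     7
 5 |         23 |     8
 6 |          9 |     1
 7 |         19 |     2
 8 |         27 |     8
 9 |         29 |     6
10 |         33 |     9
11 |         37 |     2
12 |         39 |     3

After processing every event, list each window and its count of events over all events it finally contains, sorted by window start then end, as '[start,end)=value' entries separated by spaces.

i=0 t=3 v=2: → [0,7); WM=3
i=1 t=5 v=6: → [0,7); WM=5
i=2 t=15 v=3: → [14,21); WM=15; [0,7) fires=2
i=3 t=8 v=5: DROP (t<15-0); WM=15
i=4 t=15 v=7: → [14,21); WM=15
i=5 t=23 v=8: → [21,28); WM=23; [14,21) fires=2
i=6 t=9 v=1: DROP (t<23-0); WM=23
i=7 t=19 v=2: DROP (t<23-0); WM=23
i=8 t=27 v=8: → [21,28); WM=27
i=9 t=29 v=6: → [28,35); WM=29; [21,28) fires=2
i=10 t=33 v=9: → [28,35); WM=33
i=11 t=37 v=2: → [35,42); WM=37; [28,35) fires=2
i=12 t=39 v=3: → [35,42); WM=39

[0,7)=2 [14,21)=2 [21,28)=2 [28,35)=2 [35,42)=2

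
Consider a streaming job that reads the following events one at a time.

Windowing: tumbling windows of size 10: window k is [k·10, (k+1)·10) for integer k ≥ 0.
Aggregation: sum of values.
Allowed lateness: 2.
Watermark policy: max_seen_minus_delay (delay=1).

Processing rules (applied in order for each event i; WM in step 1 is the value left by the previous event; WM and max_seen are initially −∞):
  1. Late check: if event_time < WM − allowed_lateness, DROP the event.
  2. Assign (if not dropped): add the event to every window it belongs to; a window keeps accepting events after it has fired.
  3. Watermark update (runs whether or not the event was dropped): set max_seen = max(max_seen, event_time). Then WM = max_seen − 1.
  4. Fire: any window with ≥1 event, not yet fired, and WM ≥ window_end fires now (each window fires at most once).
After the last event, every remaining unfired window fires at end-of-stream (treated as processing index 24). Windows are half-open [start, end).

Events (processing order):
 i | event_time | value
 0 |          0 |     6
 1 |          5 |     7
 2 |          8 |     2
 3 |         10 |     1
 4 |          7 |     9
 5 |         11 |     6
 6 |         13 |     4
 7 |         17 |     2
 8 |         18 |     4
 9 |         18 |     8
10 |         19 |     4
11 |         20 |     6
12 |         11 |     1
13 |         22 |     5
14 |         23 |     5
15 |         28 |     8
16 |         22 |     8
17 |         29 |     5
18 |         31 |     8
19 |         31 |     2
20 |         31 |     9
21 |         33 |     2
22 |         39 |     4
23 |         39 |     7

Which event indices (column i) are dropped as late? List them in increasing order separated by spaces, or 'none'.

i=0 t=0 v=6: → [0,10); WM=-1
i=1 t=5 v=7: → [0,10); WM=4
i=2 t=8 v=2: → [0,10); WM=7
i=3 t=10 v=1: → [10,20); WM=9
i=4 t=7 v=9: → [0,10); WM=9
i=5 t=11 v=6: → [10,20); WM=10; [0,10) fires=24
i=6 t=13 v=4: → [10,20); WM=12
i=7 t=17 v=2: → [10,20); WM=16
i=8 t=18 v=4: → [10,20); WM=17
i=9 t=18 v=8: → [10,20); WM=17
i=10 t=19 v=4: → [10,20); WM=18
i=11 t=20 v=6: → [20,30); WM=19
i=12 t=11 v=1: DROP (t<19-2); WM=19
i=13 t=22 v=5: → [20,30); WM=21; [10,20) fires=29
i=14 t=23 v=5: → [20,30); WM=22
i=15 t=28 v=8: → [20,30); WM=27
i=16 t=22 v=8: DROP (t<27-2); WM=27
i=17 t=29 v=5: → [20,30); WM=28
i=18 t=31 v=8: → [30,40); WM=30; [20,30) fires=29
i=19 t=31 v=2: → [30,40); WM=30
i=20 t=31 v=9: → [30,40); WM=30
i=21 t=33 v=2: → [30,40); WM=32
i=22 t=39 v=4: → [30,40); WM=38
i=23 t=39 v=7: → [30,40); WM=38

12 16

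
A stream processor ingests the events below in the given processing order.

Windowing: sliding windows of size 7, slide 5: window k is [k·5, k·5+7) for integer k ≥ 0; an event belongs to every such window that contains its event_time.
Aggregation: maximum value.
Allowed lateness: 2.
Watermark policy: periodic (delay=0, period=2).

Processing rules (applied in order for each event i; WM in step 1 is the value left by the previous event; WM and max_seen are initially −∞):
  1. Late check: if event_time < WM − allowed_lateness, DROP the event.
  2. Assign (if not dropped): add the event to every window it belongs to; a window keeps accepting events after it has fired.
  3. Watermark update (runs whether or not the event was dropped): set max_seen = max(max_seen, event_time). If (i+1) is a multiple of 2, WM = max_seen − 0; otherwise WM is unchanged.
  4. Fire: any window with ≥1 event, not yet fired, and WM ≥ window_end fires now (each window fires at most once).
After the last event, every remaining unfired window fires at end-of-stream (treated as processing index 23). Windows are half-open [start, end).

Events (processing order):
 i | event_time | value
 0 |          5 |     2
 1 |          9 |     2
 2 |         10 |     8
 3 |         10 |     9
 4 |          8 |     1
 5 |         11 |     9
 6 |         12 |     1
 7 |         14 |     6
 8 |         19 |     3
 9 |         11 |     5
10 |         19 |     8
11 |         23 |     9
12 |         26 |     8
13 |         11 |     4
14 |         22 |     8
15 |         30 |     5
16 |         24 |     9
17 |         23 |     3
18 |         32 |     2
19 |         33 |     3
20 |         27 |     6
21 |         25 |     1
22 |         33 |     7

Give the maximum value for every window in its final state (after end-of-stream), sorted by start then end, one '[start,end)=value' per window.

[0,7)=2 [5,12)=9 [10,17)=9 [15,22)=8 [20,27)=9 [25,32)=8 [30,37)=7

i=0 t=5 v=2: → [5,12),[0,7); WM=−∞
i=1 t=9 v=2: → [5,12); WM=9; [0,7) fires=2
i=2 t=10 v=8: → [10,17),[5,12); WM=9
i=3 t=10 v=9: → [10,17),[5,12); WM=10
i=4 t=8 v=1: → [5,12); WM=10
i=5 t=11 v=9: → [10,17),[5,12); WM=11
i=6 t=12 v=1: → [10,17); WM=11
i=7 t=14 v=6: → [10,17); WM=14; [5,12) fires=9
i=8 t=19 v=3: → [15,22); WM=14
i=9 t=11 v=5: DROP (t<14-2); WM=19; [10,17) fires=9
i=10 t=19 v=8: → [15,22); WM=19
i=11 t=23 v=9: → [20,27); WM=23; [15,22) fires=8
i=12 t=26 v=8: → [25,32),[20,27); WM=23
i=13 t=11 v=4: DROP (t<23-2); WM=26
i=14 t=22 v=8: DROP (t<26-2); WM=26
i=15 t=30 v=5: → [30,37),[25,32); WM=30; [20,27) fires=9
i=16 t=24 v=9: DROP (t<30-2); WM=30
i=17 t=23 v=3: DROP (t<30-2); WM=30
i=18 t=32 v=2: → [30,37); WM=30
i=19 t=33 v=3: → [30,37); WM=33; [25,32) fires=8
i=20 t=27 v=6: DROP (t<33-2); WM=33
i=21 t=25 v=1: DROP (t<33-2); WM=33
i=22 t=33 v=7: → [30,37); WM=33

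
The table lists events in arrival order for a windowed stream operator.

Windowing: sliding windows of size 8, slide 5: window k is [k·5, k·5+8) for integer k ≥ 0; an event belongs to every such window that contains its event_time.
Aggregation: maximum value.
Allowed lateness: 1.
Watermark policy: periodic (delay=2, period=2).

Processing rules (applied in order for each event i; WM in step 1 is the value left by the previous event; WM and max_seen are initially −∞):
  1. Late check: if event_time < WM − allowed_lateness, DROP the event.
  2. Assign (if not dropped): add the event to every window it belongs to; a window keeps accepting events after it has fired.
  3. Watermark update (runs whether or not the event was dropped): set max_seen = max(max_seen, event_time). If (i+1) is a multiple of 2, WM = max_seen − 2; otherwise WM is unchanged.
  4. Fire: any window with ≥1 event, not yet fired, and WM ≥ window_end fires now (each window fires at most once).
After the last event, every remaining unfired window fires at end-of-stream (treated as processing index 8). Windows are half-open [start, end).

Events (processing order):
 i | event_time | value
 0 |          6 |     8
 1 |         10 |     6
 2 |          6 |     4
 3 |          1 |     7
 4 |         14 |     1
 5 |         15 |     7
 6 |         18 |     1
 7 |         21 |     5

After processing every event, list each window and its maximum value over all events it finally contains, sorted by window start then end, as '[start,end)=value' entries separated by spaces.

i=0 t=6 v=8: → [5,13),[0,8); WM=−∞
i=1 t=10 v=6: → [10,18),[5,13); WM=8; [0,8) fires=8
i=2 t=6 v=4: DROP (t<8-1); WM=8
i=3 t=1 v=7: DROP (t<8-1); WM=8
i=4 t=14 v=1: → [10,18); WM=8
i=5 t=15 v=7: → [15,23),[10,18); WM=13; [5,13) fires=8
i=6 t=18 v=1: → [15,23); WM=13
i=7 t=21 v=5: → [20,28),[15,23); WM=19; [10,18) fires=7

[0,8)=8 [5,13)=8 [10,18)=7 [15,23)=7 [20,28)=5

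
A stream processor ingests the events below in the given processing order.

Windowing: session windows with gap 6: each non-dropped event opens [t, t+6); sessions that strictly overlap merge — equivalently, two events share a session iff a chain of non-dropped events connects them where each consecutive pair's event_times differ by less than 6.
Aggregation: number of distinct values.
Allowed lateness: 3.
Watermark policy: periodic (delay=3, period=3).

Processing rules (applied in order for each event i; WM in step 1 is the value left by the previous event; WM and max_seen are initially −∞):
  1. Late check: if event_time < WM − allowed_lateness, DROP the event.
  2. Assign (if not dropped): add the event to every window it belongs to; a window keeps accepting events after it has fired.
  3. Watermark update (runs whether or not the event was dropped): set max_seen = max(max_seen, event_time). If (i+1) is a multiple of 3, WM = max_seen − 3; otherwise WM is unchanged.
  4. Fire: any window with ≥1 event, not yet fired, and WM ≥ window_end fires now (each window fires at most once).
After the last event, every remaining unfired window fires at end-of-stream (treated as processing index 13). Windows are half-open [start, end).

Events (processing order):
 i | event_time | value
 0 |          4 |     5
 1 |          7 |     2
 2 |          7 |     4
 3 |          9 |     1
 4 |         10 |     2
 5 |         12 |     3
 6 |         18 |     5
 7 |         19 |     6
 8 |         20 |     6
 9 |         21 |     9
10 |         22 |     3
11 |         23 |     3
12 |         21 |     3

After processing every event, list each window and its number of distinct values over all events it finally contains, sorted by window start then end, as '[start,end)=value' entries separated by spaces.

[4,18)=5 [18,29)=4

i=0 t=4 v=5: → [4,10); WM=−∞
i=1 t=7 v=2: → [4,13); WM=−∞
i=2 t=7 v=4: → [4,13); WM=4
i=3 t=9 v=1: → [4,15); WM=4
i=4 t=10 v=2: → [4,16); WM=4
i=5 t=12 v=3: → [4,18); WM=9
i=6 t=18 v=5: → [18,24); WM=9
i=7 t=19 v=6: → [18,25); WM=9
i=8 t=20 v=6: → [18,26); WM=17
i=9 t=21 v=9: → [18,27); WM=17
i=10 t=22 v=3: → [18,28); WM=17
i=11 t=23 v=3: → [18,29); WM=20
i=12 t=21 v=3: → [18,29); WM=20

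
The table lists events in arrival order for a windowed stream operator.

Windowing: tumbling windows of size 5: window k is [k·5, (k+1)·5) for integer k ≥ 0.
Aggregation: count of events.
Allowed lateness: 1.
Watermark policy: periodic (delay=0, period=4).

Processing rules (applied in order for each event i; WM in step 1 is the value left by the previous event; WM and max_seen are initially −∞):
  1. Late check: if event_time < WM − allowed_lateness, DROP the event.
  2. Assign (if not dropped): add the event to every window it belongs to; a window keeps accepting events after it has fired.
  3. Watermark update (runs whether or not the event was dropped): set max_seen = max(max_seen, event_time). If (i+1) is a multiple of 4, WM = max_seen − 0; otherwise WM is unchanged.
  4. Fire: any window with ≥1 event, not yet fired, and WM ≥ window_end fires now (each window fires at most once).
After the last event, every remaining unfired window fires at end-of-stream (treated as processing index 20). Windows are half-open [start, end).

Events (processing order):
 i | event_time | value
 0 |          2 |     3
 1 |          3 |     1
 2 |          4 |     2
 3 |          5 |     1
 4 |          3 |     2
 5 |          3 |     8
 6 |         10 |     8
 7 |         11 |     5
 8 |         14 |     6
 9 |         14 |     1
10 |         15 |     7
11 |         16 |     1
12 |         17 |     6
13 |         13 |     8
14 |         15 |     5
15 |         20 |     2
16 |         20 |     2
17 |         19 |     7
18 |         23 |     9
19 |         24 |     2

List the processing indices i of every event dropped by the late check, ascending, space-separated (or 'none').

i=0 t=2 v=3: → [0,5); WM=−∞
i=1 t=3 v=1: → [0,5); WM=−∞
i=2 t=4 v=2: → [0,5); WM=−∞
i=3 t=5 v=1: → [5,10); WM=5; [0,5) fires=3
i=4 t=3 v=2: DROP (t<5-1); WM=5
i=5 t=3 v=8: DROP (t<5-1); WM=5
i=6 t=10 v=8: → [10,15); WM=5
i=7 t=11 v=5: → [10,15); WM=11; [5,10) fires=1
i=8 t=14 v=6: → [10,15); WM=11
i=9 t=14 v=1: → [10,15); WM=11
i=10 t=15 v=7: → [15,20); WM=11
i=11 t=16 v=1: → [15,20); WM=16; [10,15) fires=4
i=12 t=17 v=6: → [15,20); WM=16
i=13 t=13 v=8: DROP (t<16-1); WM=16
i=14 t=15 v=5: → [15,20); WM=16
i=15 t=20 v=2: → [20,25); WM=20; [15,20) fires=4
i=16 t=20 v=2: → [20,25); WM=20
i=17 t=19 v=7: → [15,20); WM=20
i=18 t=23 v=9: → [20,25); WM=20
i=19 t=24 v=2: → [20,25); WM=24

4 5 13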